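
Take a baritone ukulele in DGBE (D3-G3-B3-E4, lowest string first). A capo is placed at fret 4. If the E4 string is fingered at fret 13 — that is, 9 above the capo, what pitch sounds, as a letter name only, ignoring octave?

The capo raises the open E4 by 4 semitones to G♯4; fretting 9 more gives E4 + 4 + 9 = E4 + 13 semitones, landing on F.

F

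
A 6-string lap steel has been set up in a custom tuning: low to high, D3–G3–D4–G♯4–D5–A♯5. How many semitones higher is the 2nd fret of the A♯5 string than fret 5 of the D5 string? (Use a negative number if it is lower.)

A♯5 at fret 2 → C6 (MIDI 84); D5 at fret 5 → G5 (MIDI 79).
84 − 79 = 5, so the two pitches are 5 semitones apart.

5 semitones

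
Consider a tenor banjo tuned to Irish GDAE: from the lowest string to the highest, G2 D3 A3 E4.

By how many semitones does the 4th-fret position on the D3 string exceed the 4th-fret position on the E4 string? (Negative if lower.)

D3 at fret 4 → F#3 (MIDI 54); E4 at fret 4 → G#4 (MIDI 68).
54 − 68 = -14, so the two pitches are 14 semitones apart.

-14 semitones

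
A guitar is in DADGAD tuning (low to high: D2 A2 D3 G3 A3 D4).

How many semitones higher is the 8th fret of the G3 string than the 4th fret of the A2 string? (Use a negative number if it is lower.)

14 semitones

G3 at fret 8 → D#4 (MIDI 63); A2 at fret 4 → C#3 (MIDI 49).
63 − 49 = 14, so the two pitches are 14 semitones apart.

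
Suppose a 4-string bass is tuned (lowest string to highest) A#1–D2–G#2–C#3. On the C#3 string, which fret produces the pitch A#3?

9

A#3 is 9 semitones above the open C#3 (C#–D–D#–E–F–F#–G–G#–A–A#), so it sits at fret 9.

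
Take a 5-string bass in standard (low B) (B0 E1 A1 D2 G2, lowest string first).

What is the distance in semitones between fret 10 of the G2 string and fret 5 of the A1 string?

15 semitones

G2 at fret 10 → F3 (MIDI 53); A1 at fret 5 → D2 (MIDI 38).
53 − 38 = 15, so the two pitches are 15 semitones apart, with F3 the higher.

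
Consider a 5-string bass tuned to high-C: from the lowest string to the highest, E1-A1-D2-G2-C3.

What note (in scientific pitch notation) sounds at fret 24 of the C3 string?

Each fret is one semitone, so C3 + 24 = C5.

C5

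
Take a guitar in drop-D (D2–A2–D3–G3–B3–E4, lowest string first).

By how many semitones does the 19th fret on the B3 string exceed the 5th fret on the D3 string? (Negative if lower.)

23 semitones

B3 at fret 19 → F#5 (MIDI 78); D3 at fret 5 → G3 (MIDI 55).
78 − 55 = 23, so the two pitches are 23 semitones apart.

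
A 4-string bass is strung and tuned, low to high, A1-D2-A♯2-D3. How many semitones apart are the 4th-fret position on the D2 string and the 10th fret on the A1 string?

D2 at fret 4 → F♯2 (MIDI 42); A1 at fret 10 → G2 (MIDI 43).
42 − 43 = -1, so the two pitches are 1 semitone apart, with G2 the higher.

1 semitone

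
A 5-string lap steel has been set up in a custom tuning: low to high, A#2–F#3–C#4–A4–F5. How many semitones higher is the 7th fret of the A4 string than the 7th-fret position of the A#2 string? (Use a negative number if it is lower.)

A4 at fret 7 → E5 (MIDI 76); A#2 at fret 7 → F3 (MIDI 53).
76 − 53 = 23, so the two pitches are 23 semitones apart.

23 semitones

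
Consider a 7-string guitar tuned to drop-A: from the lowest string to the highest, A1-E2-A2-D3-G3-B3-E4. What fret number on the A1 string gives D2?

D2 is 5 semitones above the open A1 (A–A#–B–C–C#–D), so it sits at fret 5.

5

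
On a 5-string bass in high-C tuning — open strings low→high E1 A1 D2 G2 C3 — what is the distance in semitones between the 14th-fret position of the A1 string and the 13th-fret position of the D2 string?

A1 at fret 14 → B2 (MIDI 47); D2 at fret 13 → D#3 (MIDI 51).
47 − 51 = -4, so the two pitches are 4 semitones apart, with D#3 the higher.

4 semitones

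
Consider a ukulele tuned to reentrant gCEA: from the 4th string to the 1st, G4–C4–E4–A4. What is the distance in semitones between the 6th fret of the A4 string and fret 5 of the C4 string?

A4 at fret 6 → D#5 (MIDI 75); C4 at fret 5 → F4 (MIDI 65).
75 − 65 = 10, so the two pitches are 10 semitones apart, with D#5 the higher.

10 semitones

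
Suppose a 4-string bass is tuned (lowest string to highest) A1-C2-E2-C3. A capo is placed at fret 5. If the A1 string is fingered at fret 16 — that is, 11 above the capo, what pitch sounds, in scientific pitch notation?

Db3

The capo raises the open A1 by 5 semitones to D2; fretting 11 more gives A1 + 5 + 11 = A1 + 16 semitones = Db3.
(Also written C#.)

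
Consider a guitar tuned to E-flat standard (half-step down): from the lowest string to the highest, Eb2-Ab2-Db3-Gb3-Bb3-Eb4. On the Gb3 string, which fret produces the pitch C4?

6

C4 is 6 semitones above the open Gb3 (Gb–G–Ab–A–Bb–B–C), so it sits at fret 6.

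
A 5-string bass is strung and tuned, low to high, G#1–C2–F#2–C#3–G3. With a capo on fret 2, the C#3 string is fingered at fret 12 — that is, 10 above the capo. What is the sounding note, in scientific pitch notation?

The capo raises the open C#3 by 2 semitones to D#3; fretting 10 more gives C#3 + 2 + 10 = C#3 + 12 semitones = C#4.

C#4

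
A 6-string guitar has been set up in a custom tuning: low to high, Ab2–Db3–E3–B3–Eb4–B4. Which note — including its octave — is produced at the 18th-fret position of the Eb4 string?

Eb4 is MIDI 63. Adding 18 gives 81, which is A5.

A5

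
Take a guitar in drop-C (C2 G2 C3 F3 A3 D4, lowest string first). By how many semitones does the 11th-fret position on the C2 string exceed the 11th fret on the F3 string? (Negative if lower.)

-17 semitones

C2 at fret 11 → B2 (MIDI 47); F3 at fret 11 → E4 (MIDI 64).
47 − 64 = -17, so the two pitches are 17 semitones apart.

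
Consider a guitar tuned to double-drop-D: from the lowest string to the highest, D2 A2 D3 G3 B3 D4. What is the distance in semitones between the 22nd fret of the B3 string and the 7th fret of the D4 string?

B3 at fret 22 → A5 (MIDI 81); D4 at fret 7 → A4 (MIDI 69).
81 − 69 = 12, so the two pitches are 12 semitones apart, with A5 the higher.

12 semitones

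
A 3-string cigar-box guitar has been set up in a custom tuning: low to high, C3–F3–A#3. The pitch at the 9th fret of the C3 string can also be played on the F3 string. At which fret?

Fret 9 on C3 is MIDI 48 + 9 = 57 (A3). On the F3 string (open MIDI 53), that pitch is 57 − 53 = fret 4.

4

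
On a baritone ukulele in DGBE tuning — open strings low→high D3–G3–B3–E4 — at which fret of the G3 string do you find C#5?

C#5 is 18 semitones above the open G3 (G–G#–A–A#–…–B–C–C#), so it sits at fret 18.

18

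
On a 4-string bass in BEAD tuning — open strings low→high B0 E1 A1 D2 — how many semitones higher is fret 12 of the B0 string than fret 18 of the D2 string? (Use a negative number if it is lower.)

B0 at fret 12 → B1 (MIDI 35); D2 at fret 18 → G#3 (MIDI 56).
35 − 56 = -21, so the two pitches are 21 semitones apart.

-21 semitones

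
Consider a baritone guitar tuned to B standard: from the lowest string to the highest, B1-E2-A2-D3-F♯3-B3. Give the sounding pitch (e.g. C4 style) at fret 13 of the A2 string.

Each fret is one semitone, so A2 + 13 = A♯3.

A♯3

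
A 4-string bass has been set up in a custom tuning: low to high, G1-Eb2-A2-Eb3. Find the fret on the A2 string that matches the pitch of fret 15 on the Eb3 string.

Fret 15 on Eb3 is MIDI 51 + 15 = 66 (Gb4). On the A2 string (open MIDI 45), that pitch is 66 − 45 = fret 21.

21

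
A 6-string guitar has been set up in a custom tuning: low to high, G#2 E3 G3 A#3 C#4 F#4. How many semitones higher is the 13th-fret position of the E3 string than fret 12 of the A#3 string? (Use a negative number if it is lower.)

-5 semitones

E3 at fret 13 → F4 (MIDI 65); A#3 at fret 12 → A#4 (MIDI 70).
65 − 70 = -5, so the two pitches are 5 semitones apart.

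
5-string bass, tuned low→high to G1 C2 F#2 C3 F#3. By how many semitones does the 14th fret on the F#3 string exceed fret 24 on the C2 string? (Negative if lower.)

F#3 at fret 14 → G#4 (MIDI 68); C2 at fret 24 → C4 (MIDI 60).
68 − 60 = 8, so the two pitches are 8 semitones apart.

8 semitones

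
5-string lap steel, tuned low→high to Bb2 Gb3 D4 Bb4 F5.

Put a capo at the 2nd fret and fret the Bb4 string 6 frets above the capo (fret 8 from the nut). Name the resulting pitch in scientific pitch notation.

Gb5

The capo raises the open Bb4 by 2 semitones to C5; fretting 6 more gives Bb4 + 2 + 6 = Bb4 + 8 semitones = Gb5.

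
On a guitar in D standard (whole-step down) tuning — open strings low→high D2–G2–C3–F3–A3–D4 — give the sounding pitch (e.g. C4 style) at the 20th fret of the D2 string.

D2 is MIDI 38. Adding 20 gives 58, which is A♯3.

A♯3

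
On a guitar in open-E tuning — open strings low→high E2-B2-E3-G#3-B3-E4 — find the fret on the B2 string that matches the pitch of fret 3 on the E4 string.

20

E4 at fret 3 is E4 + 3 semitones = G4.
The open B2 string is 17 semitones below the open E4, so the same pitch on the B2 string lies at fret 3 + 17 = 20.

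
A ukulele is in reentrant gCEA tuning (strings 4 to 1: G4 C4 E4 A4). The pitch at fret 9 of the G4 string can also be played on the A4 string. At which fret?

7

G4 at fret 9 is G4 + 9 semitones = E5.
The open A4 string is 2 semitones above the open G4, so the same pitch on the A4 string lies at fret 9 − 2 = 7.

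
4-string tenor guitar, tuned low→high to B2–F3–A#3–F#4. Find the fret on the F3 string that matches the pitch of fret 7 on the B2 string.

1

Fret 7 on B2 is MIDI 47 + 7 = 54 (F#3). On the F3 string (open MIDI 53), that pitch is 54 − 53 = fret 1.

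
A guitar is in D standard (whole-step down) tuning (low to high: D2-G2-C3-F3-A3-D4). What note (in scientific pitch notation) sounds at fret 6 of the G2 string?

The open G2 string plus 6 semitones: G–G#–A–A#–B–C–C#.
The walk passes from B into C once, so the octave number goes from 2 to 3.
(Equivalently spelled D♭3.)

C♯3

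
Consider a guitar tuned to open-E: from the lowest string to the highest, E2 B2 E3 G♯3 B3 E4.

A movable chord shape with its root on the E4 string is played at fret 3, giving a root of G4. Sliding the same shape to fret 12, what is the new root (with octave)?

Moving from fret 3 to fret 12 shifts the root by 9 semitones.
G4 up 9 semitones is E5.

E5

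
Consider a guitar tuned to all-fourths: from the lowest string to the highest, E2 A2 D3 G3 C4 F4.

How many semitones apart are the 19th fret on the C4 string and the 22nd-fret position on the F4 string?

C4 at fret 19 → G5 (MIDI 79); F4 at fret 22 → D♯6 (MIDI 87).
79 − 87 = -8, so the two pitches are 8 semitones apart, with D♯6 the higher.

8 semitones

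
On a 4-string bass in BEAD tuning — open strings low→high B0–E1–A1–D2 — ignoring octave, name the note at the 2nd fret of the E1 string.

E1 is MIDI 28. Adding 2 gives 30; 30 mod 12 = 6, i.e. F#.

F#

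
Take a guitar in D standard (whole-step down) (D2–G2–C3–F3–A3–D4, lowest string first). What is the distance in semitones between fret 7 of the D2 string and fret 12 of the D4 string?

D2 at fret 7 → A2 (MIDI 45); D4 at fret 12 → D5 (MIDI 74).
45 − 74 = -29, so the two pitches are 29 semitones apart, with D5 the higher.

29 semitones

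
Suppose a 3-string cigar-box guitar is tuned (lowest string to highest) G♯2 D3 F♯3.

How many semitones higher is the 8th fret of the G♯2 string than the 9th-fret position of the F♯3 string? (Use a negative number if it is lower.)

G♯2 at fret 8 → E3 (MIDI 52); F♯3 at fret 9 → D♯4 (MIDI 63).
52 − 63 = -11, so the two pitches are 11 semitones apart.

-11 semitones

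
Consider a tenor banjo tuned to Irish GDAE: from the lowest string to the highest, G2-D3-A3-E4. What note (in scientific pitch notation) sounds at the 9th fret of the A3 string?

F#4

Each fret is one semitone, so A3 + 9 = F#4.
(Equivalently spelled Gb4.)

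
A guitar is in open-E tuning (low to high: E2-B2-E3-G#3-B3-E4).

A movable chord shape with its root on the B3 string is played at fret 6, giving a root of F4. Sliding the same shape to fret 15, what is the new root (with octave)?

D5

Moving from fret 6 to fret 15 shifts the root by 9 semitones.
F4 up 9 semitones is D5.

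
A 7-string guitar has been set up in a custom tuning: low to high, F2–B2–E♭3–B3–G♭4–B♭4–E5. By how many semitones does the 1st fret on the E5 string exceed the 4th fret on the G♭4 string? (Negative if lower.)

7 semitones

E5 at fret 1 → F5 (MIDI 77); G♭4 at fret 4 → B♭4 (MIDI 70).
77 − 70 = 7, so the two pitches are 7 semitones apart.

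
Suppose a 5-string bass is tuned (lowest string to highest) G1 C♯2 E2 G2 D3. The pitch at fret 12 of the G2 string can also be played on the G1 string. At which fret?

Fret 12 on G2 is MIDI 43 + 12 = 55 (G3). On the G1 string (open MIDI 31), that pitch is 55 − 31 = fret 24.

24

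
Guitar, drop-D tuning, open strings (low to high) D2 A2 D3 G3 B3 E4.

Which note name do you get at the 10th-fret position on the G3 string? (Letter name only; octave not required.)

The open G3 string plus 10 semitones: G–G#–A–A#–…–D#–E–F.

F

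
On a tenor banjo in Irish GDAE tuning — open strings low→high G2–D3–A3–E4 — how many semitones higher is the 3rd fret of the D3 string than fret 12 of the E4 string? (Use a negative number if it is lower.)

-23 semitones

D3 at fret 3 → F3 (MIDI 53); E4 at fret 12 → E5 (MIDI 76).
53 − 76 = -23, so the two pitches are 23 semitones apart.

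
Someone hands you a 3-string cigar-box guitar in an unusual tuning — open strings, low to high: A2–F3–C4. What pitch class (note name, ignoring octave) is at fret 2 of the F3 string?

F3 is MIDI 53. Adding 2 gives 55; 55 mod 12 = 7, i.e. G.

G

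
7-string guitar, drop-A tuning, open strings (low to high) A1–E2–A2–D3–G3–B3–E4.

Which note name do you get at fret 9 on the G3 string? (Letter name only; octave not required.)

G3 is MIDI 55. Adding 9 gives 64; 64 mod 12 = 4, i.e. E.

E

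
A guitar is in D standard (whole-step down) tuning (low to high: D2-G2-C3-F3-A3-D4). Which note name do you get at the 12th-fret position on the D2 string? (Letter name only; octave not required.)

The open D2 string plus 12 semitones: D–D#–E–F–…–C–C#–D.

D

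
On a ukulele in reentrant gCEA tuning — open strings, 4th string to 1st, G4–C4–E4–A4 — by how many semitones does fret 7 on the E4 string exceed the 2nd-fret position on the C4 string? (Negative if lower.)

E4 at fret 7 → B4 (MIDI 71); C4 at fret 2 → D4 (MIDI 62).
71 − 62 = 9, so the two pitches are 9 semitones apart.

9 semitones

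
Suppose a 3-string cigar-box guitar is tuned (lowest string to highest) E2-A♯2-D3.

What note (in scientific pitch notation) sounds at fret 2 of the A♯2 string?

Each fret is one semitone, so A♯2 + 2 = C3.

C3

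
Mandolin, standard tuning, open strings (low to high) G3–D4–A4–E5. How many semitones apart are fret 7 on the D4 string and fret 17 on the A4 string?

17 semitones

D4 at fret 7 → A4 (MIDI 69); A4 at fret 17 → D6 (MIDI 86).
69 − 86 = -17, so the two pitches are 17 semitones apart, with D6 the higher.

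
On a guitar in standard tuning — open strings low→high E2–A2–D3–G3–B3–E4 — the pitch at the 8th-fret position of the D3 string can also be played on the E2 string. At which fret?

Fret 8 on D3 is MIDI 50 + 8 = 58 (A#3). On the E2 string (open MIDI 40), that pitch is 58 − 40 = fret 18.

18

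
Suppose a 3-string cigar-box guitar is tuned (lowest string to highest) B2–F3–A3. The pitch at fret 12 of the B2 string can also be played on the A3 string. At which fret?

Fret 12 on B2 is MIDI 47 + 12 = 59 (B3). On the A3 string (open MIDI 57), that pitch is 59 − 57 = fret 2.

2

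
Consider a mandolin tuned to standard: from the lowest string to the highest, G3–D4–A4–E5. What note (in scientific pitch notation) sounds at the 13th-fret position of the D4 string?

D#5

D4 is MIDI 62. Adding 13 gives 75, which is D#5.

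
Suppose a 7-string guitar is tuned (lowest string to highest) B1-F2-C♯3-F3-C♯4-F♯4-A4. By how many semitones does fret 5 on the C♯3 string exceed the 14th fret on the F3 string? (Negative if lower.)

-13 semitones

C♯3 at fret 5 → F♯3 (MIDI 54); F3 at fret 14 → G4 (MIDI 67).
54 − 67 = -13, so the two pitches are 13 semitones apart.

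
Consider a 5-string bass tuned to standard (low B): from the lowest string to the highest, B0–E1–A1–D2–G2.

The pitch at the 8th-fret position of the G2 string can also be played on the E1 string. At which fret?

Fret 8 on G2 is MIDI 43 + 8 = 51 (D#3). On the E1 string (open MIDI 28), that pitch is 51 − 28 = fret 23.

23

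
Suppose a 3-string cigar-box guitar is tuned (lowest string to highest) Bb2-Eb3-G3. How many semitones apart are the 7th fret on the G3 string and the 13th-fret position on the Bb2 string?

3 semitones

G3 at fret 7 → D4 (MIDI 62); Bb2 at fret 13 → B3 (MIDI 59).
62 − 59 = 3, so the two pitches are 3 semitones apart, with D4 the higher.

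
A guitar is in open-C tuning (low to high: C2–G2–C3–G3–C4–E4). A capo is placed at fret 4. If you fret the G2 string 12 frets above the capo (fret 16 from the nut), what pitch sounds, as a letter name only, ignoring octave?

The capo raises the open G2 by 4 semitones to B2; fretting 12 more gives G2 + 4 + 12 = G2 + 16 semitones, landing on B.

B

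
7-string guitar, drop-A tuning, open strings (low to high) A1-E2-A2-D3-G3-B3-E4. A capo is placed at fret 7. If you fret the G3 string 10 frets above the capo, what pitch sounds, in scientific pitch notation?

The capo raises the open G3 by 7 semitones to D4; fretting 10 more gives G3 + 7 + 10 = G3 + 17 semitones = C5.

C5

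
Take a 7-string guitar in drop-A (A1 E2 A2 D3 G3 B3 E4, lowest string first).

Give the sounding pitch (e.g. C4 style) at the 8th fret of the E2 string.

C3

E2 is MIDI 40. Adding 8 gives 48, which is C3.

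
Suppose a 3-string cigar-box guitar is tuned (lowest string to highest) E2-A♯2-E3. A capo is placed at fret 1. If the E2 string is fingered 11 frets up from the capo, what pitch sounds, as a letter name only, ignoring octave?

E

The capo raises the open E2 by 1 semitone to F2; fretting 11 more gives E2 + 1 + 11 = E2 + 12 semitones, landing on E.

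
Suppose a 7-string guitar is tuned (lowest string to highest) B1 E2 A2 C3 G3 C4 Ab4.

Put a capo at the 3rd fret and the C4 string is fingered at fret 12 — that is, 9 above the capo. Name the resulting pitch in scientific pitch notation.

C5

The capo raises the open C4 by 3 semitones to Eb4; fretting 9 more gives C4 + 3 + 9 = C4 + 12 semitones = C5.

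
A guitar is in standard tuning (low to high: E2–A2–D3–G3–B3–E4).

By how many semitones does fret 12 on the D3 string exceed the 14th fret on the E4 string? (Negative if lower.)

D3 at fret 12 → D4 (MIDI 62); E4 at fret 14 → F#5 (MIDI 78).
62 − 78 = -16, so the two pitches are 16 semitones apart.

-16 semitones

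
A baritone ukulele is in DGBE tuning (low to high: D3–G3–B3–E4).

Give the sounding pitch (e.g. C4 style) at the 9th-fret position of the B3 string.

The open B3 string plus 9 semitones: B–C–C#–D–D#–E–F–F#–G–G#.
The walk passes from B into C once, so the octave number goes from 3 to 4.
(Equivalently spelled A♭4.)

G♯4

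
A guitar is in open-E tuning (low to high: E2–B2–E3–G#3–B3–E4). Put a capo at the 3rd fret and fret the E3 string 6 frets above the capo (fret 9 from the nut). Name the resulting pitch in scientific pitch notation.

The capo raises the open E3 by 3 semitones to G3; fretting 6 more gives E3 + 3 + 6 = E3 + 9 semitones = C#4.

C#4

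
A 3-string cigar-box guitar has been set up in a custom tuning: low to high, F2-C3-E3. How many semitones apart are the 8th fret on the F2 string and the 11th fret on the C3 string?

10 semitones

F2 at fret 8 → C♯3 (MIDI 49); C3 at fret 11 → B3 (MIDI 59).
49 − 59 = -10, so the two pitches are 10 semitones apart, with B3 the higher.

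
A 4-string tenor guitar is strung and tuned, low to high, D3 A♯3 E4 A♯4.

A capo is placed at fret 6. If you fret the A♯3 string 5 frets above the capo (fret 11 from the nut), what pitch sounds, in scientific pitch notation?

A4

The capo raises the open A♯3 by 6 semitones to E4; fretting 5 more gives A♯3 + 6 + 5 = A♯3 + 11 semitones = A4.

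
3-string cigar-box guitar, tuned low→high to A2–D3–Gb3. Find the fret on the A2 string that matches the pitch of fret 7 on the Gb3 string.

16

Gb3 at fret 7 is Gb3 + 7 semitones = Db4.
The open A2 string is 9 semitones below the open Gb3, so the same pitch on the A2 string lies at fret 7 + 9 = 16.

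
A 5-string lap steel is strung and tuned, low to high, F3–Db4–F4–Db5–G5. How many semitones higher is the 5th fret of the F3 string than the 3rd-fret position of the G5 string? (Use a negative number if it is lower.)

F3 at fret 5 → Bb3 (MIDI 58); G5 at fret 3 → Bb5 (MIDI 82).
58 − 82 = -24, so the two pitches are 24 semitones apart.

-24 semitones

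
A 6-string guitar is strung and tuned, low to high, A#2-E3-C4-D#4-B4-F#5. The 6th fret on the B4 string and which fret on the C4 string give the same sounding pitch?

Fret 6 on B4 is MIDI 71 + 6 = 77 (F5). On the C4 string (open MIDI 60), that pitch is 77 − 60 = fret 17.

17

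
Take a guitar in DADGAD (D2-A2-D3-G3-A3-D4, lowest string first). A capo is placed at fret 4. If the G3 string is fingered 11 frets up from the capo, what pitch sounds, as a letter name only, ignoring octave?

A♯

The capo raises the open G3 by 4 semitones to B3; fretting 11 more gives G3 + 4 + 11 = G3 + 15 semitones, landing on A♯.
(Also written B♭.)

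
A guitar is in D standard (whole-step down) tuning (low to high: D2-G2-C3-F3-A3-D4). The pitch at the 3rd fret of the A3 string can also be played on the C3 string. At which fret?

12

A3 at fret 3 is A3 + 3 semitones = C4.
The open C3 string is 9 semitones below the open A3, so the same pitch on the C3 string lies at fret 3 + 9 = 12.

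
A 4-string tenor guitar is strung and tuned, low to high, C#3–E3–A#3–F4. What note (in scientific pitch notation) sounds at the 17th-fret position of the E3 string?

A4

Each fret is one semitone, so E3 + 17 = A4.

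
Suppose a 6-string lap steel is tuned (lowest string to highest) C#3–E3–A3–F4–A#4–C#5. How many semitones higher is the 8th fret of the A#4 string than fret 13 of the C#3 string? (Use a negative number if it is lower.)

A#4 at fret 8 → F#5 (MIDI 78); C#3 at fret 13 → D4 (MIDI 62).
78 − 62 = 16, so the two pitches are 16 semitones apart.

16 semitones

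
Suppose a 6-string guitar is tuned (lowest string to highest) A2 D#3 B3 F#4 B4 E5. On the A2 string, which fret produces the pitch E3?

7

E3 is 7 semitones above the open A2 (A–A#–B–C–C#–D–D#–E), so it sits at fret 7.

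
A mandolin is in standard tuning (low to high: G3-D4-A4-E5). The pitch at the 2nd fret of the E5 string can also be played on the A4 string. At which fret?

9

Fret 2 on E5 is MIDI 76 + 2 = 78 (F#5). On the A4 string (open MIDI 69), that pitch is 78 − 69 = fret 9.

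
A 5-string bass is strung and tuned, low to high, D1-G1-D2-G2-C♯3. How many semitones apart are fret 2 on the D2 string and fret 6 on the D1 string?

8 semitones

D2 at fret 2 → E2 (MIDI 40); D1 at fret 6 → G♯1 (MIDI 32).
40 − 32 = 8, so the two pitches are 8 semitones apart, with E2 the higher.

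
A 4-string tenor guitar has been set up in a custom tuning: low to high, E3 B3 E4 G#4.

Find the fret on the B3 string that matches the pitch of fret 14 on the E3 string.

7

E3 at fret 14 is E3 + 14 semitones = F#4.
The open B3 string is 7 semitones above the open E3, so the same pitch on the B3 string lies at fret 14 − 7 = 7.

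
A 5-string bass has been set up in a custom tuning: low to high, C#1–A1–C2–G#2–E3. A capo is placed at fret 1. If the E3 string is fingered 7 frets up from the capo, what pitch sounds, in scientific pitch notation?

The capo raises the open E3 by 1 semitone to F3; fretting 7 more gives E3 + 1 + 7 = E3 + 8 semitones = C4.

C4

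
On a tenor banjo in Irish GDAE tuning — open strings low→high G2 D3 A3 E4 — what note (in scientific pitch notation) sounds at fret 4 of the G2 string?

B2

Each fret is one semitone, so G2 + 4 = B2.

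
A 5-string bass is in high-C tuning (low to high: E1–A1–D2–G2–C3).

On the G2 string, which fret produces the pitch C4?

17

C4 is 17 semitones above the open G2 (G–G#–A–A#–…–A#–B–C), so it sits at fret 17.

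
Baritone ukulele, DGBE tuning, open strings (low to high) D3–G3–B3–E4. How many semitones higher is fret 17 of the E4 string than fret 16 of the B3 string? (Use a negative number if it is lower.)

6 semitones

E4 at fret 17 → A5 (MIDI 81); B3 at fret 16 → D#5 (MIDI 75).
81 − 75 = 6, so the two pitches are 6 semitones apart.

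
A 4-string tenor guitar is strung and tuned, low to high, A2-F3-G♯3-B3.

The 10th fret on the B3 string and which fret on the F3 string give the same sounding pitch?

Fret 10 on B3 is MIDI 59 + 10 = 69 (A4). On the F3 string (open MIDI 53), that pitch is 69 − 53 = fret 16.

16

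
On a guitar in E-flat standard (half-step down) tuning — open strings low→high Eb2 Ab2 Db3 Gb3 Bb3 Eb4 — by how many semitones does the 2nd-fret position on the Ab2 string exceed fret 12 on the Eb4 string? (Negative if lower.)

-29 semitones

Ab2 at fret 2 → Bb2 (MIDI 46); Eb4 at fret 12 → Eb5 (MIDI 75).
46 − 75 = -29, so the two pitches are 29 semitones apart.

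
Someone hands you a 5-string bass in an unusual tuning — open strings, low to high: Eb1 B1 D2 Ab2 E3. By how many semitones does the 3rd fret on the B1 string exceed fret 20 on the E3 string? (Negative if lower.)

-34 semitones

B1 at fret 3 → D2 (MIDI 38); E3 at fret 20 → C5 (MIDI 72).
38 − 72 = -34, so the two pitches are 34 semitones apart.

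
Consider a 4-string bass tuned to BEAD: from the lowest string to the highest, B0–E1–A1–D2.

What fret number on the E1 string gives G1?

G1 is 3 semitones above the open E1 (E–F–F#–G), so it sits at fret 3.

3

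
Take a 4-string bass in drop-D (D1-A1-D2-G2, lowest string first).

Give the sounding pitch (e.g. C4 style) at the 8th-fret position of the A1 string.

F2

Each fret is one semitone, so A1 + 8 = F2.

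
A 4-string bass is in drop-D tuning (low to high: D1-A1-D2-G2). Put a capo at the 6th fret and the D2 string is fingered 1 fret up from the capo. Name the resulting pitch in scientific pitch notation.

The capo raises the open D2 by 6 semitones to G♯2; fretting 1 more gives D2 + 6 + 1 = D2 + 7 semitones = A2.

A2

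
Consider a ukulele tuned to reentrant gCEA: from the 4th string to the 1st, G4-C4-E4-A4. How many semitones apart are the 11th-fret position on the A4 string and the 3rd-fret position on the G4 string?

A4 at fret 11 → G#5 (MIDI 80); G4 at fret 3 → A#4 (MIDI 70).
80 − 70 = 10, so the two pitches are 10 semitones apart, with G#5 the higher.

10 semitones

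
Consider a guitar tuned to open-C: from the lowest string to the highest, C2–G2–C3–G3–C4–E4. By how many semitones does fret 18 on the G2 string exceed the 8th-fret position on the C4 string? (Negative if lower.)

-7 semitones

G2 at fret 18 → C#4 (MIDI 61); C4 at fret 8 → G#4 (MIDI 68).
61 − 68 = -7, so the two pitches are 7 semitones apart.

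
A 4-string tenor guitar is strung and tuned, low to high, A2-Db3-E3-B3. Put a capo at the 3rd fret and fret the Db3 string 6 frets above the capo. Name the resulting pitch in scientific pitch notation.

Bb3

The capo raises the open Db3 by 3 semitones to E3; fretting 6 more gives Db3 + 3 + 6 = Db3 + 9 semitones = Bb3.
(Also written A#.)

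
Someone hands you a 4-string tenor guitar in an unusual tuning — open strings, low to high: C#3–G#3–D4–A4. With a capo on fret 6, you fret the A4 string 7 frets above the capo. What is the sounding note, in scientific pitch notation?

A#5

The capo raises the open A4 by 6 semitones to D#5; fretting 7 more gives A4 + 6 + 7 = A4 + 13 semitones = A#5.
(Also written Bb.)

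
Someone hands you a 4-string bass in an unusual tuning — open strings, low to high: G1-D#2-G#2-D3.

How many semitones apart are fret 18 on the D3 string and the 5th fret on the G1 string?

D3 at fret 18 → G#4 (MIDI 68); G1 at fret 5 → C2 (MIDI 36).
68 − 36 = 32, so the two pitches are 32 semitones apart, with G#4 the higher.

32 semitones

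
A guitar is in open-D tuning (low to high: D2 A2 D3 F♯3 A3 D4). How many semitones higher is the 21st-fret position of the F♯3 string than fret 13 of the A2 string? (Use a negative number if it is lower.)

F♯3 at fret 21 → D♯5 (MIDI 75); A2 at fret 13 → A♯3 (MIDI 58).
75 − 58 = 17, so the two pitches are 17 semitones apart.

17 semitones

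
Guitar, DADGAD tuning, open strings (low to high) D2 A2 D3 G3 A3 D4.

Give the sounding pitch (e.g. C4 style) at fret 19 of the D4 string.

A5

The open D4 string plus 19 semitones: D–D#–E–F–…–G–G#–A.
The walk passes from B into C once, so the octave number goes from 4 to 5.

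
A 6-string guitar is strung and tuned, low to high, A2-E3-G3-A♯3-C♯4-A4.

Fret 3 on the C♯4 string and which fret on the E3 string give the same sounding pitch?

Fret 3 on C♯4 is MIDI 61 + 3 = 64 (E4). On the E3 string (open MIDI 52), that pitch is 64 − 52 = fret 12.

12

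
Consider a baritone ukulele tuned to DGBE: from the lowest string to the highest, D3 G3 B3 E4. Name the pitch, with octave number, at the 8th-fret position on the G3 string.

D#4

G3 is MIDI 55. Adding 8 gives 63, which is D#4.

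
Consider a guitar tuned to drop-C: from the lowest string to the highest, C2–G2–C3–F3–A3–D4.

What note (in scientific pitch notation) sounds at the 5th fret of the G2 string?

C3

Each fret is one semitone, so G2 + 5 = C3.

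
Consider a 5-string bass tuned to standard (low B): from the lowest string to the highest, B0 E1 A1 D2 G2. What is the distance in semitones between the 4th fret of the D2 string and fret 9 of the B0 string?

10 semitones

D2 at fret 4 → F#2 (MIDI 42); B0 at fret 9 → G#1 (MIDI 32).
42 − 32 = 10, so the two pitches are 10 semitones apart, with F#2 the higher.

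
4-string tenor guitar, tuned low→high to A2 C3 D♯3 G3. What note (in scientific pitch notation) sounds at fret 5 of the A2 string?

D3

A2 is MIDI 45. Adding 5 gives 50, which is D3.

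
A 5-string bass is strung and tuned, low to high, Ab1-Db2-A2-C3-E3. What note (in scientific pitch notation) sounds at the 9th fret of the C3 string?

The open C3 string plus 9 semitones: C–Db–D–Eb–E–F–Gb–G–Ab–A.
No B→C boundary is crossed, so the octave stays at 3.

A3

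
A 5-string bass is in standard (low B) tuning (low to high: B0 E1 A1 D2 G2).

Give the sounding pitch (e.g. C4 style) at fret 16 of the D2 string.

Each fret is one semitone, so D2 + 16 = F#3.

F#3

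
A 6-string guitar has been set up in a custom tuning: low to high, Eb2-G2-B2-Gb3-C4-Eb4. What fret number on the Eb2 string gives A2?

A2 is 6 semitones above the open Eb2 (Eb–E–F–Gb–G–Ab–A), so it sits at fret 6.

6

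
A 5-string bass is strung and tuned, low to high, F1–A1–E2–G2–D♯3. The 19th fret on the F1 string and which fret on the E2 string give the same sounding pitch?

F1 at fret 19 is F1 + 19 semitones = C3.
The open E2 string is 11 semitones above the open F1, so the same pitch on the E2 string lies at fret 19 − 11 = 8.

8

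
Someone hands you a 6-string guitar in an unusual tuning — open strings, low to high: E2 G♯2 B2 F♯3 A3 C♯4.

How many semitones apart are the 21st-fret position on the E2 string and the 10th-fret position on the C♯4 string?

10 semitones

E2 at fret 21 → C♯4 (MIDI 61); C♯4 at fret 10 → B4 (MIDI 71).
61 − 71 = -10, so the two pitches are 10 semitones apart, with B4 the higher.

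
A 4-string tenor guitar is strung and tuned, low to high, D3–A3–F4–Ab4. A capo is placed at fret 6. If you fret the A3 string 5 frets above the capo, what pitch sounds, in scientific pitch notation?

The capo raises the open A3 by 6 semitones to Eb4; fretting 5 more gives A3 + 6 + 5 = A3 + 11 semitones = Ab4.
(Also written G#.)

Ab4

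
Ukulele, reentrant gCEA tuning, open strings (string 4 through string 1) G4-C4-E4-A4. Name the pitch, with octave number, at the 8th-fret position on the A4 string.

F5

The open A4 string plus 8 semitones: A–A#–B–C–C#–D–D#–E–F.
The walk passes from B into C once, so the octave number goes from 4 to 5.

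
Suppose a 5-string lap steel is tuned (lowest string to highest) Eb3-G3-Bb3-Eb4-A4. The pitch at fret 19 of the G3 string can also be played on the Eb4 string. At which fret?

Fret 19 on G3 is MIDI 55 + 19 = 74 (D5). On the Eb4 string (open MIDI 63), that pitch is 74 − 63 = fret 11.

11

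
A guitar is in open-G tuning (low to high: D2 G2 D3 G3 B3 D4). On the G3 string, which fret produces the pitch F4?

10

F4 is 10 semitones above the open G3 (G–G#–A–A#–…–D#–E–F), so it sits at fret 10.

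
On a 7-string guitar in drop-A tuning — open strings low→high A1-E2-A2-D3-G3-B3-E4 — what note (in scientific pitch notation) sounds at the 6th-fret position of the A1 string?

D#2

A1 is MIDI 33. Adding 6 gives 39, which is D#2.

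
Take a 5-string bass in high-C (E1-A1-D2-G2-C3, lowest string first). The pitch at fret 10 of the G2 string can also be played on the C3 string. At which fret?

Fret 10 on G2 is MIDI 43 + 10 = 53 (F3). On the C3 string (open MIDI 48), that pitch is 53 − 48 = fret 5.

5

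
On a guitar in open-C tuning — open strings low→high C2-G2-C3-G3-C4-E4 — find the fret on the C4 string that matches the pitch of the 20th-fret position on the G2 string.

3

G2 at fret 20 is G2 + 20 semitones = D#4.
The open C4 string is 17 semitones above the open G2, so the same pitch on the C4 string lies at fret 20 − 17 = 3.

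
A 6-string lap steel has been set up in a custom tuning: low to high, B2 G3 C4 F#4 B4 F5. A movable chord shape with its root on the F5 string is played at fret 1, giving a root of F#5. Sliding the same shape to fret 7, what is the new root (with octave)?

C6

Moving from fret 1 to fret 7 shifts the root by 6 semitones.
F#5 up 6 semitones is C6.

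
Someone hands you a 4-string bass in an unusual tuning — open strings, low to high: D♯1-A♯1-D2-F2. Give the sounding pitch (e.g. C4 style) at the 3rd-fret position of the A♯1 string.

A♯1 is MIDI 34. Adding 3 gives 37, which is C♯2.
(Equivalently spelled D♭2.)

C♯2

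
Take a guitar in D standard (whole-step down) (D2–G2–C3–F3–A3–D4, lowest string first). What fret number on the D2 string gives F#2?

F#2 is 4 semitones above the open D2 (D–D#–E–F–F#), so it sits at fret 4.

4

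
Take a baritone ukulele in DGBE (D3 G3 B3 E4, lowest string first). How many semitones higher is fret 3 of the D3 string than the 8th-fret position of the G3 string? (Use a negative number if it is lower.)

-10 semitones

D3 at fret 3 → F3 (MIDI 53); G3 at fret 8 → D♯4 (MIDI 63).
53 − 63 = -10, so the two pitches are 10 semitones apart.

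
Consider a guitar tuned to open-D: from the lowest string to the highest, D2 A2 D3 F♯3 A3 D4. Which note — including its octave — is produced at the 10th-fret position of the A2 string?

G3

Each fret is one semitone, so A2 + 10 = G3.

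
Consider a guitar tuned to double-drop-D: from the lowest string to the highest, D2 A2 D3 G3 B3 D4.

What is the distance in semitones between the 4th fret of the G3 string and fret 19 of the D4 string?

22 semitones

G3 at fret 4 → B3 (MIDI 59); D4 at fret 19 → A5 (MIDI 81).
59 − 81 = -22, so the two pitches are 22 semitones apart, with A5 the higher.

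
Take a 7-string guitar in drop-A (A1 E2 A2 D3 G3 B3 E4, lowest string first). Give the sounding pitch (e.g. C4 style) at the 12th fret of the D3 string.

D3 is MIDI 50. Adding 12 gives 62, which is D4.

D4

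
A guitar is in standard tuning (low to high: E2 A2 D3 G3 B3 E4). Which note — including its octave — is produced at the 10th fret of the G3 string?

F4

The open G3 string plus 10 semitones: G–G#–A–A#–…–D#–E–F.
The walk passes from B into C once, so the octave number goes from 3 to 4.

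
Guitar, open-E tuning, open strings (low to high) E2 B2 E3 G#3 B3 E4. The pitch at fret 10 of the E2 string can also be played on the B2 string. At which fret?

3

Fret 10 on E2 is MIDI 40 + 10 = 50 (D3). On the B2 string (open MIDI 47), that pitch is 50 − 47 = fret 3.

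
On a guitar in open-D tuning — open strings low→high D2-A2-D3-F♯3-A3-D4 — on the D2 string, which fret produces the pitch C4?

C4 is 22 semitones above the open D2 (D–D#–E–F–…–A#–B–C), so it sits at fret 22.

22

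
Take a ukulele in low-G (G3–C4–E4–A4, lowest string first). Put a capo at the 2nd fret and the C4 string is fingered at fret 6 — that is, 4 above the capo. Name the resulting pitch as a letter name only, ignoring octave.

The capo raises the open C4 by 2 semitones to D4; fretting 4 more gives C4 + 2 + 4 = C4 + 6 semitones, landing on F#.

F#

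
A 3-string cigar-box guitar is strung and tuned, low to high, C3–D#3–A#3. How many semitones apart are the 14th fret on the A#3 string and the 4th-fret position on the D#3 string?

A#3 at fret 14 → C5 (MIDI 72); D#3 at fret 4 → G3 (MIDI 55).
72 − 55 = 17, so the two pitches are 17 semitones apart, with C5 the higher.

17 semitones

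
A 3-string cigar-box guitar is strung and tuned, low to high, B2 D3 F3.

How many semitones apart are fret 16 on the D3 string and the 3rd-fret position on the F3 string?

D3 at fret 16 → F#4 (MIDI 66); F3 at fret 3 → G#3 (MIDI 56).
66 − 56 = 10, so the two pitches are 10 semitones apart, with F#4 the higher.

10 semitones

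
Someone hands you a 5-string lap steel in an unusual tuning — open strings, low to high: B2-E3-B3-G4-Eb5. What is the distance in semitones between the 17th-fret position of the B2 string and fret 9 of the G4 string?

12 semitones

B2 at fret 17 → E4 (MIDI 64); G4 at fret 9 → E5 (MIDI 76).
64 − 76 = -12, so the two pitches are 12 semitones apart, with E5 the higher.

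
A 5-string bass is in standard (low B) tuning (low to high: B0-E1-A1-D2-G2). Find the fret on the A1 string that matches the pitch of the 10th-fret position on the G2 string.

20

G2 at fret 10 is G2 + 10 semitones = F3.
The open A1 string is 10 semitones below the open G2, so the same pitch on the A1 string lies at fret 10 + 10 = 20.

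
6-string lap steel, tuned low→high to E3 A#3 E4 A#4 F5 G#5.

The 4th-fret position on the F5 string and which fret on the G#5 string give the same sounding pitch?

1

Fret 4 on F5 is MIDI 77 + 4 = 81 (A5). On the G#5 string (open MIDI 80), that pitch is 81 − 80 = fret 1.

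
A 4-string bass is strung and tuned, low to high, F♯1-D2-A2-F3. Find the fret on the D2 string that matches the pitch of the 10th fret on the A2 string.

17

Fret 10 on A2 is MIDI 45 + 10 = 55 (G3). On the D2 string (open MIDI 38), that pitch is 55 − 38 = fret 17.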